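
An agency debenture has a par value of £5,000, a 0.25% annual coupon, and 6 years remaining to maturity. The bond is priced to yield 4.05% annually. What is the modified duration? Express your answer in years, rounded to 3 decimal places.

5.725 years

Periodic yield y = 0.0405. First find Macaulay duration:
  t   CF        PV=CF/(1+0.0405)^t    t·PV
  1        12.50        12.0135        12.0135
  2        12.50        11.5458        23.0917
  3        12.50        11.0964        33.2893
  4        12.50        10.6645        42.6581
  5        12.50        10.2494        51.2471
  6     5,012.50     3,950.0435    23,700.2610
  Σ                  4,005.6132    23,862.5607
P = 4,005.6132; Macaulay duration = 23,862.5607 / 4,005.6132 = 5.95728 years.
Modified duration = D_Mac / (1 + y) = 5.95728 / 1.0405 = 5.72540 years.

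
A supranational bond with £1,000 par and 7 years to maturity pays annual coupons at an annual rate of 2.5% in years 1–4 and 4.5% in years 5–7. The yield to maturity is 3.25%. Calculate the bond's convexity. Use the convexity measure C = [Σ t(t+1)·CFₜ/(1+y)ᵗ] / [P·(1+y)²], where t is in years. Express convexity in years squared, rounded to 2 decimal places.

With y = 0.0325:
  t   CF        PV=CF/(1+0.0325)^t    t·PV        t(t+1)·PV
  1        25.00        24.2131        24.2131          48.4262
  2        25.00        23.4509        46.9018         140.7055
  3        25.00        22.7128        68.1383         272.5531
  4        25.00        21.9978        87.9913         439.9565
  5        45.00        38.3497       191.7486       1,150.4916
  6        45.00        37.1426       222.8555       1,559.9887
  7     1,045.00       835.3835     5,847.6842      46,781.4733
  Σ                  1,003.2503     6,489.5328      50,393.5949
P = 1,003.2503.
Convexity = Σ t(t+1)·PV / [P·(1+y)²] = 50,393.5949 / (1,003.2503 × 1.066056) = 47.11790.

47.12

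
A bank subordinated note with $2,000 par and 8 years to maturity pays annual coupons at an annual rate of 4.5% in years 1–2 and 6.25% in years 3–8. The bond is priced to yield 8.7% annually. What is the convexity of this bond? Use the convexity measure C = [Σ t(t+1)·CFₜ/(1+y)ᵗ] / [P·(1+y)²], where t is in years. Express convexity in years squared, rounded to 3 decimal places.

46.609

With y = 0.087:
  t   CF        PV=CF/(1+0.087)^t    t·PV        t(t+1)·PV
  1        90.00        82.7967        82.7967         165.5934
  2        90.00        76.1699       152.3398         457.0194
  3       125.00        97.3243       291.9730       1,167.8918
  4       125.00        89.5348       358.1392       1,790.6959
  5       125.00        82.3687       411.8436       2,471.0615
  6       125.00        75.7762       454.6571       3,182.5999
  7       125.00        69.7113       487.9791       3,903.8330
  8     2,125.00     1,090.2412     8,721.9294      78,497.3649
  Σ                  1,663.9231    10,961.6579      91,636.0598
P = 1,663.9231.
Convexity = Σ t(t+1)·PV / [P·(1+y)²] = 91,636.0598 / (1,663.9231 × 1.181569) = 46.60946.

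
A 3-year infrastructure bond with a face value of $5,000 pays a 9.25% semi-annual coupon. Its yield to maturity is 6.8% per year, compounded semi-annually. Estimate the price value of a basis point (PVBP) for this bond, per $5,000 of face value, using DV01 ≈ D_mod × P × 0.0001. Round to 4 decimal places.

Periodic yield y = 0.034.
  t   CF        PV=CF/(1+0.034)^t    t·PV
  1       231.25       223.6460       223.6460
  2       231.25       216.2921       432.5842
  3       231.25       209.1800       627.5400
  4       231.25       202.3017       809.2069
  5       231.25       195.6496       978.2482
  6     5,231.25     4,280.3792    25,682.2751
  Σ                  5,327.4487    28,753.5004
P = 5,327.4487; D_Mac = 5.39724 half-year periods = 2.69862 yrs; D_mod = 2.60988 yrs.
DV01 ≈ 2.60988 × 5,327.4487 × 0.0001 = 1.390401.

$1.3904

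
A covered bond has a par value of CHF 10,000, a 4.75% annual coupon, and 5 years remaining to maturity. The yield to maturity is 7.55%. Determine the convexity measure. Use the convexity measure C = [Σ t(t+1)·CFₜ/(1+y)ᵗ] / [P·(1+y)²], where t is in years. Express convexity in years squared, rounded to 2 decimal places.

With y = 0.0755:
  t   CF        PV=CF/(1+0.0755)^t    t·PV        t(t+1)·PV
  1       475.00       441.6550       441.6550         883.3101
  2       475.00       410.6509       821.3018       2,463.9054
  3       475.00       381.8232     1,145.4697       4,581.8790
  4       475.00       355.0193     1,420.0772       7,100.3858
  5    10,475.00     7,279.5068    36,397.5342     218,385.2050
  Σ                  8,868.6553    40,226.0379     233,414.6852
P = 8,868.6553.
Convexity = Σ t(t+1)·PV / [P·(1+y)²] = 233,414.6852 / (8,868.6553 × 1.156700) = 22.75357.

22.75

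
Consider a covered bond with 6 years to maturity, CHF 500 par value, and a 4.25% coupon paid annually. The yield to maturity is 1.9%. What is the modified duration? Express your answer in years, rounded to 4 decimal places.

5.3591 years

Periodic yield y = 0.019. First find Macaulay duration:
  t   CF        PV=CF/(1+0.019)^t    t·PV
  1        21.25        20.8538        20.8538
  2        21.25        20.4649        40.9299
  3        21.25        20.0834        60.2501
  4        21.25        19.7089        78.8356
  5        21.25        19.3414        96.7070
  6       521.25       465.5871     2,793.5228
  Σ                    566.0395     3,091.0991
P = 566.0395; Macaulay duration = 3,091.0991 / 566.0395 = 5.46092 years.
Modified duration = D_Mac / (1 + y) = 5.46092 / 1.019 = 5.35910 years.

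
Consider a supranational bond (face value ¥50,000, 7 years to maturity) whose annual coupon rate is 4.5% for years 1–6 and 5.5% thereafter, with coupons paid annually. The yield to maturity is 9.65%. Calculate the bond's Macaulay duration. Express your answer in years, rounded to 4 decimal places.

Periodic yield y = 0.0965. Discount each cash flow and weight by its year:
  t   CF        PV=CF/(1+0.0965)^t    t·PV
  1     2,250.00     2,051.9836     2,051.9836
  2     2,250.00     1,871.3941     3,742.7881
  3     2,250.00     1,706.6977     5,120.0932
  4     2,250.00     1,556.4959     6,225.9835
  5     2,250.00     1,419.5129     7,097.5644
  6     2,250.00     1,294.5854     7,767.5123
  7    52,750.00    27,679.7403   193,758.1824
  Σ                 37,580.4099   225,764.1076
Price P = Σ PV = 37,580.4099.
Macaulay duration = Σ(t·PV) / P = 225,764.1076 / 37,580.4099 = 6.00749 years.

6.0075 years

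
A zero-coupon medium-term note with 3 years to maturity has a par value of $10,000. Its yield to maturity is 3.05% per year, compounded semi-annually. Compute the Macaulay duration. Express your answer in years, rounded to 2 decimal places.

A zero-coupon bond has a single cash flow at maturity, so its Macaulay duration equals its maturity: 3 years.
(Equivalently: 6 semi-annual periods ÷ 2 = 3 years.)

3.00 years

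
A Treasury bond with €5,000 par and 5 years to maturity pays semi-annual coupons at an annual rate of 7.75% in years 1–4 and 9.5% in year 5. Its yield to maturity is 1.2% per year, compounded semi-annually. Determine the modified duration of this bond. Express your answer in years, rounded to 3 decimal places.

Periodic yield y = 0.006. First find Macaulay duration:
  t   CF        PV=CF/(1+0.006)^t    t·PV
  1       193.75       192.5944       192.5944
  2       193.75       191.4458       382.8915
  3       193.75       190.3039       570.9118
  4       193.75       189.1689       756.6757
  5       193.75       188.0407       940.2034
  6       193.75       186.9192     1,121.5150
  7       193.75       185.8043     1,300.6304
  8       193.75       184.6962     1,477.5693
  9       237.50       225.0514     2,025.4629
  10    5,237.50     4,933.3761    49,333.7614
  Σ                  6,667.4010    58,102.2157
P = 6,667.4010; Macaulay duration = 58,102.2157 / 6,667.4010 = 8.71437 half-year periods = 4.35719 years.
Modified duration = D_Mac / (1 + y) = 4.35719 / 1.006 = 4.33120 years.

4.331 years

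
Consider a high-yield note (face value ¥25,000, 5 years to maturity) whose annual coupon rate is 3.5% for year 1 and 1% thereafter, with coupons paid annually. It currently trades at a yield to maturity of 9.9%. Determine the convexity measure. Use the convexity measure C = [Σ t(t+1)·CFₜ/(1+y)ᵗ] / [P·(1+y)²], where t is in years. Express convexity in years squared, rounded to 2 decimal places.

With y = 0.099:
  t   CF        PV=CF/(1+0.099)^t    t·PV        t(t+1)·PV
  1       875.00       796.1783       796.1783       1,592.3567
  2       250.00       206.9877       413.9755       1,241.9264
  3       250.00       188.3419       565.0257       2,260.1027
  4       250.00       171.3757       685.5028       3,427.5140
  5    25,250.00    15,749.7230    78,748.6151     472,491.6904
  Σ                 17,112.6067    81,209.2974     481,013.5902
P = 17,112.6067.
Convexity = Σ t(t+1)·PV / [P·(1+y)²] = 481,013.5902 / (17,112.6067 × 1.207801) = 23.27265.

23.27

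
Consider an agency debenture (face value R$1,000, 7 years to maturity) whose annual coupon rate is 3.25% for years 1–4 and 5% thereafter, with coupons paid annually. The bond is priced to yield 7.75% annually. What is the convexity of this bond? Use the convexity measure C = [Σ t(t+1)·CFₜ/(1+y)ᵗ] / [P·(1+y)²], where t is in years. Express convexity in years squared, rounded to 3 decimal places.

41.340

With y = 0.0775:
  t   CF        PV=CF/(1+0.0775)^t    t·PV        t(t+1)·PV
  1        32.50        30.1624        30.1624          60.3248
  2        32.50        27.9930        55.9859         167.9578
  3        32.50        25.9795        77.9386         311.7545
  4        32.50        24.1109        96.4438         482.2189
  5        50.00        34.4258       172.1288       1,032.7730
  6        50.00        31.9497       191.6980       1,341.8860
  7     1,050.00       622.6849     4,358.7944      34,870.3554
  Σ                    797.3062     4,983.1520      38,267.2704
P = 797.3062.
Convexity = Σ t(t+1)·PV / [P·(1+y)²] = 38,267.2704 / (797.3062 × 1.161006) = 41.33974.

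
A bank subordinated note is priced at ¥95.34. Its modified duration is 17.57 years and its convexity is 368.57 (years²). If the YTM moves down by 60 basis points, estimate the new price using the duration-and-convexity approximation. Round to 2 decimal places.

Duration effect: -D_mod·Δy = -17.57 × (-0.006) = +0.105420
Convexity effect: ½·C·(Δy)² = 0.5 × 368.57 × (-0.006)² = +0.00663426
ΔP/P ≈ +0.105420 + 0.00663426 = +0.11205426
New price ≈ 95.34 × (1 + 0.11205426) = 106.0232531484.

¥106.02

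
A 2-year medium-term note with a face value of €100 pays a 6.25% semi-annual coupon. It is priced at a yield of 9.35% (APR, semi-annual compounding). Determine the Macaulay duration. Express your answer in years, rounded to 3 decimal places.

Periodic yield y = 0.04675. Discount each cash flow and weight by its period:
  t   CF        PV=CF/(1+0.04675)^t    t·PV
  1        3.125         2.9854         2.9854
  2        3.125         2.8521         5.7042
  3        3.125         2.7247         8.1741
  4      103.125        85.8998       343.5991
  Σ                     94.4620       360.4629
Price P = Σ PV = 94.4620.
Macaulay duration = Σ(t·PV) / P = 360.4629 / 94.4620 = 3.81596 half-year periods.
In years: 3.81596 / 2 = 1.90798 years.

1.908 years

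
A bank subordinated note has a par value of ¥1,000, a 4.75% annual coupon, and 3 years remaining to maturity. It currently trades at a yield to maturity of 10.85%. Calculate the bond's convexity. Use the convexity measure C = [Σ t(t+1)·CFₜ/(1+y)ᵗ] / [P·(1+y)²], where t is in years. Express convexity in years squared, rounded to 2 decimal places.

9.13

With y = 0.1085:
  t   CF        PV=CF/(1+0.1085)^t    t·PV        t(t+1)·PV
  1        47.50        42.8507        42.8507          85.7014
  2        47.50        38.6565        77.3129         231.9388
  3     1,047.50       769.0365     2,307.1094       9,228.4377
  Σ                    850.5436     2,427.2731       9,546.0779
P = 850.5436.
Convexity = Σ t(t+1)·PV / [P·(1+y)²] = 9,546.0779 / (850.5436 × 1.228772) = 9.13392.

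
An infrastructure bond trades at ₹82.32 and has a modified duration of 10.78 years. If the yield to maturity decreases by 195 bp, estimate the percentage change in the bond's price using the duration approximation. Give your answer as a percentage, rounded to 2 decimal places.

+21.02%

Duration approximation: ΔP/P ≈ -D_mod · Δy = -10.78 × (-0.0195) = +0.210210.
As a percentage: +21.0210%.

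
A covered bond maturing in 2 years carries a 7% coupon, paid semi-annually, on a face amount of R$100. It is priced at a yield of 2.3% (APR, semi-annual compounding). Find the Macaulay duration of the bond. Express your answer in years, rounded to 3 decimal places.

Periodic yield y = 0.0115. Discount each cash flow and weight by its period:
  t   CF        PV=CF/(1+0.0115)^t    t·PV
  1         3.50         3.4602         3.4602
  2         3.50         3.4209         6.8417
  3         3.50         3.3820        10.1459
  4       103.50        98.8728       395.4912
  Σ                    109.1358       415.9390
Price P = Σ PV = 109.1358.
Macaulay duration = Σ(t·PV) / P = 415.9390 / 109.1358 = 3.81120 half-year periods.
In years: 3.81120 / 2 = 1.90560 years.

1.906 years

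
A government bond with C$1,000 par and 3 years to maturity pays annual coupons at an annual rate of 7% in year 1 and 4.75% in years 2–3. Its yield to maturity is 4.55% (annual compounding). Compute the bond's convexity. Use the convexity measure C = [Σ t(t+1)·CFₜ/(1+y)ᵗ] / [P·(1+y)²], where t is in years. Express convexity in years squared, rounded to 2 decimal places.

10.15

With y = 0.0455:
  t   CF        PV=CF/(1+0.0455)^t    t·PV        t(t+1)·PV
  1        70.00        66.9536        66.9536         133.9072
  2        47.50        43.4556        86.9112         260.7335
  3     1,047.50       916.6044     2,749.8131      10,999.2524
  Σ                  1,027.0136     2,903.6779      11,393.8930
P = 1,027.0136.
Convexity = Σ t(t+1)·PV / [P·(1+y)²] = 11,393.8930 / (1,027.0136 × 1.093070) = 10.14958.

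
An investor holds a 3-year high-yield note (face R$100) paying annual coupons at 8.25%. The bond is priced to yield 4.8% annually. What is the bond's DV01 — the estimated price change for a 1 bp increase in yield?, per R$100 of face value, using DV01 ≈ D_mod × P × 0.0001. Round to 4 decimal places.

Periodic yield y = 0.048.
  t   CF        PV=CF/(1+0.048)^t    t·PV
  1         8.25         7.8721         7.8721
  2         8.25         7.5116        15.0232
  3       108.25        94.0468       282.1404
  Σ                    109.4305       305.0357
P = 109.4305; D_Mac = 2.78748 yrs; D_mod = 2.65981 yrs.
DV01 ≈ 2.65981 × 109.4305 × 0.0001 = 0.029106.

R$0.0291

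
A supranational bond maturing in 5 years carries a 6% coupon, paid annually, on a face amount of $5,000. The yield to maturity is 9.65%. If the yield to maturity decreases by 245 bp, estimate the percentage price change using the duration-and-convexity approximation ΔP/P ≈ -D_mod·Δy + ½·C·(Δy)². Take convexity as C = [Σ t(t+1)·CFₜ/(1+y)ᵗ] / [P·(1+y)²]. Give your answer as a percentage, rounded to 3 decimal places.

+10.504%

With y = 0.0965:
  t   CF        PV=CF/(1+0.0965)^t    t·PV        t(t+1)·PV
  1       300.00       273.5978       273.5978         547.1956
  2       300.00       249.5192       499.0384       1,497.1152
  3       300.00       227.5597       682.6791       2,730.7164
  4       300.00       207.5328       830.1311       4,150.6557
  5     5,300.00     3,343.7415    16,718.7073     100,312.2437
  Σ                  4,301.9510    19,004.1537     109,237.9266
P = 4,301.9510; D_Mac = 4.41757 yrs; D_mod = 4.02879 yrs; C = 21.11984.
Duration effect: -4.02879 × (-0.0245) = +0.098705
Convexity effect: 0.5 × 21.11984 × (-0.0245)² = +0.0063386
ΔP/P ≈ +0.098705 + 0.0063386 = +0.105044 = +10.5044%.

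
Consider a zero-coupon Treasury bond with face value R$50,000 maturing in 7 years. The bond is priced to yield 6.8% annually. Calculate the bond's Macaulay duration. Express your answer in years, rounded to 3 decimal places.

7.000 years

A zero-coupon bond has a single cash flow at maturity, so its Macaulay duration equals its maturity: 7 years.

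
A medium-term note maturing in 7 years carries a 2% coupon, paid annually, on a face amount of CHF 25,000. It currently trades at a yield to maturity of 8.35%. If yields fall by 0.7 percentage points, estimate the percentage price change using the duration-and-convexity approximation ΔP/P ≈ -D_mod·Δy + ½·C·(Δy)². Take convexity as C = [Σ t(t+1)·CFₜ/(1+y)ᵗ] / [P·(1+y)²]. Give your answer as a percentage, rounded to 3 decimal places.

With y = 0.0835:
  t   CF        PV=CF/(1+0.0835)^t    t·PV        t(t+1)·PV
  1       500.00       461.4675       461.4675         922.9349
  2       500.00       425.9044       851.8089       2,555.4267
  3       500.00       393.0821     1,179.2463       4,716.9851
  4       500.00       362.7892     1,451.1568       7,255.7839
  5       500.00       334.8308     1,674.1541      10,044.9246
  6       500.00       309.0271     1,854.1624      12,979.1365
  7    25,500.00    14,545.8053   101,820.6373     814,565.0982
  Σ                 16,832.9064   109,292.6331     853,040.2898
P = 16,832.9064; D_Mac = 6.49280 yrs; D_mod = 5.99243 yrs; C = 43.16707.
Duration effect: -5.99243 × (-0.007) = +0.041947
Convexity effect: 0.5 × 43.16707 × (-0.007)² = +0.0010576
ΔP/P ≈ +0.041947 + 0.0010576 = +0.043005 = +4.3005%.

+4.300%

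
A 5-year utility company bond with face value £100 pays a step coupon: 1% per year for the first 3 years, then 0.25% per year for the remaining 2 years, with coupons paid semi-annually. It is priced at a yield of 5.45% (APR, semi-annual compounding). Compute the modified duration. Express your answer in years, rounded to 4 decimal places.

Periodic yield y = 0.02725. First find Macaulay duration:
  t   CF        PV=CF/(1+0.02725)^t    t·PV
  1        0.500         0.4867         0.4867
  2        0.500         0.4738         0.9476
  3        0.500         0.4613         1.3838
  4        0.500         0.4490         1.7961
  5        0.500         0.4371         2.1855
  6        0.500         0.4255         2.5531
  7        0.125         0.1036         0.7249
  8        0.125         0.1008         0.8065
  9        0.125         0.0981         0.8832
  10     100.125        76.5211       765.2107
  Σ                     79.5570       776.9781
P = 79.5570; Macaulay duration = 776.9781 / 79.5570 = 9.76630 half-year periods = 4.88315 years.
Modified duration = D_Mac / (1 + y) = 4.88315 / 1.02725 = 4.75362 years.

4.7536 years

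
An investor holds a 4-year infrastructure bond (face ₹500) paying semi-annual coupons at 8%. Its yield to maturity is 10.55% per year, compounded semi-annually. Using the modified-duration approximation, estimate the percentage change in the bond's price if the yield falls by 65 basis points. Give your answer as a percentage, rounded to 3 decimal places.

+2.146%

Periodic yield y = 0.05275. Modified duration first:
  t   CF        PV=CF/(1+0.05275)^t    t·PV
  1        20.00        18.9979        18.9979
  2        20.00        18.0459        36.0919
  3        20.00        17.1417        51.4251
  4        20.00        16.2828        65.1312
  5        20.00        15.4669        77.3346
  6        20.00        14.6919        88.1515
  7        20.00        13.9558        97.6903
  8       520.00       344.6683     2,757.3464
  Σ                    459.2512     3,192.1688
P = 459.2512; D_Mac = 6.95081 half-year periods = 3.47541 yrs; D_mod = 3.47541/(1+0.05275) = 3.30126 yrs.
ΔP/P ≈ -D_mod · Δy = -3.30126 × (-0.0065) = +0.021458 = +2.1458%.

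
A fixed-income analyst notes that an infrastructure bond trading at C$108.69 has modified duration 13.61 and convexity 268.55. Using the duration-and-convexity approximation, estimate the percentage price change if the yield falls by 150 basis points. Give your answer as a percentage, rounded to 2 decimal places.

Duration effect: -D_mod·Δy = -13.61 × (-0.015) = +0.204150
Convexity effect: ½·C·(Δy)² = 0.5 × 268.55 × (-0.015)² = +0.030211875
ΔP/P ≈ +0.204150 + 0.030211875 = +0.234361875
= +23.4361875%.

+23.44%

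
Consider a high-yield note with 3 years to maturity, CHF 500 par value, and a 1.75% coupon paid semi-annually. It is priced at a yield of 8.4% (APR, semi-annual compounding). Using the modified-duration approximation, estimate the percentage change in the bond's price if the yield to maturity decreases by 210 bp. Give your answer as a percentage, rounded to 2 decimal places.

Periodic yield y = 0.042. Modified duration first:
  t   CF        PV=CF/(1+0.042)^t    t·PV
  1        4.375         4.1987         4.1987
  2        4.375         4.0294         8.0588
  3        4.375         3.8670        11.6010
  4        4.375         3.7111        14.8446
  5        4.375         3.5616        17.8078
  6      504.375       394.0463     2,364.2777
  Σ                    413.4141     2,420.7886
P = 413.4141; D_Mac = 5.85560 half-year periods = 2.92780 yrs; D_mod = 2.92780/(1+0.042) = 2.80979 yrs.
ΔP/P ≈ -D_mod · Δy = -2.80979 × (-0.021) = +0.059006 = +5.9006%.

+5.90%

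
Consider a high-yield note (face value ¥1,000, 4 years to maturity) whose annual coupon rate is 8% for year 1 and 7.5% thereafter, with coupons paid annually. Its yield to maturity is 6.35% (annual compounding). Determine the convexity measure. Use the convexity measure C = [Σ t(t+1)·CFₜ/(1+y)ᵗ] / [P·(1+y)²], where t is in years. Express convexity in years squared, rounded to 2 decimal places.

With y = 0.0635:
  t   CF        PV=CF/(1+0.0635)^t    t·PV        t(t+1)·PV
  1        80.00        75.2233        75.2233         150.4466
  2        75.00        66.3111       132.6222         397.8666
  3        75.00        62.3518       187.0553         748.2212
  4     1,075.00       840.3467     3,361.3867      16,806.9335
  Σ                  1,044.2329     3,756.2875      18,103.4681
P = 1,044.2329.
Convexity = Σ t(t+1)·PV / [P·(1+y)²] = 18,103.4681 / (1,044.2329 × 1.131032) = 15.32814.

15.33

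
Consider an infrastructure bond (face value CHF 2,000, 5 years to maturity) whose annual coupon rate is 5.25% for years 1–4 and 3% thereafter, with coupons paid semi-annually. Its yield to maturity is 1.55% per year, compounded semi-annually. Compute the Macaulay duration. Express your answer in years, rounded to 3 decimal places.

Periodic yield y = 0.00775. Discount each cash flow and weight by its period:
  t   CF        PV=CF/(1+0.00775)^t    t·PV
  1        52.50        52.0963        52.0963
  2        52.50        51.6956       103.3912
  3        52.50        51.2981       153.8942
  4        52.50        50.9036       203.6142
  5        52.50        50.5121       252.5604
  6        52.50        50.1236       300.7417
  7        52.50        49.7382       348.1671
  8        52.50        49.3556       394.8452
  9        30.00        27.9863       251.8770
  10    2,030.00     1,879.1782    18,791.7822
  Σ                  2,312.8875    20,852.9694
Price P = Σ PV = 2,312.8875.
Macaulay duration = Σ(t·PV) / P = 20,852.9694 / 2,312.8875 = 9.01599 half-year periods.
In years: 9.01599 / 2 = 4.50799 years.

4.508 years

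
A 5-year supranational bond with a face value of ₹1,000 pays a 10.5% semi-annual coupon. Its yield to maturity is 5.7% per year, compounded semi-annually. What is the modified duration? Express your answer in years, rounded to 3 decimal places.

4.001 years

Periodic yield y = 0.0285. First find Macaulay duration:
  t   CF        PV=CF/(1+0.0285)^t    t·PV
  1        52.50        51.0452        51.0452
  2        52.50        49.6307        99.2615
  3        52.50        48.2555       144.7664
  4        52.50        46.9183       187.6731
  5        52.50        45.6182       228.0908
  6        52.50        44.3541       266.1245
  7        52.50        43.1250       301.8751
  8        52.50        41.9300       335.4401
  9        52.50        40.7681       366.9130
  10    1,052.50       794.6560     7,946.5596
  Σ                  1,206.3010     9,927.7492
P = 1,206.3010; Macaulay duration = 9,927.7492 / 1,206.3010 = 8.22991 half-year periods = 4.11496 years.
Modified duration = D_Mac / (1 + y) = 4.11496 / 1.0285 = 4.00093 years.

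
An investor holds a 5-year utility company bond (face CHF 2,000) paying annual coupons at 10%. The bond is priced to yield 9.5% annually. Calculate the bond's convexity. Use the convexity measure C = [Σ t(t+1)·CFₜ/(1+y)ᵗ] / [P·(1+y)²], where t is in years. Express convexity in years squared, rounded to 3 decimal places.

With y = 0.095:
  t   CF        PV=CF/(1+0.095)^t    t·PV        t(t+1)·PV
  1       200.00       182.6484       182.6484         365.2968
  2       200.00       166.8022       333.6044       1,000.8132
  3       200.00       152.3308       456.9923       1,827.9692
  4       200.00       139.1149       556.4594       2,782.2972
  5     2,200.00     1,397.5009     6,987.5043      41,925.0259
  Σ                  2,038.3971     8,517.2089      47,901.4023
P = 2,038.3971.
Convexity = Σ t(t+1)·PV / [P·(1+y)²] = 47,901.4023 / (2,038.3971 × 1.199025) = 19.59888.

19.599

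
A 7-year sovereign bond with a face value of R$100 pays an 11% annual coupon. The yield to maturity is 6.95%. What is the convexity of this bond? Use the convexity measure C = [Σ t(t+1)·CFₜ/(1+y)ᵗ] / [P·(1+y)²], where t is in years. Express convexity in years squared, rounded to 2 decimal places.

34.31

With y = 0.0695:
  t   CF        PV=CF/(1+0.0695)^t    t·PV        t(t+1)·PV
  1        11.00        10.2852        10.2852          20.5704
  2        11.00         9.6168        19.2336          57.7009
  3        11.00         8.9919        26.9756         107.9025
  4        11.00         8.4076        33.6302         168.1510
  5        11.00         7.8612        39.3060         235.8359
  6        11.00         7.3503        44.1021         308.7147
  7       111.00        69.3518       485.4623       3,883.6983
  Σ                    121.8647       658.9950       4,782.5737
P = 121.8647.
Convexity = Σ t(t+1)·PV / [P·(1+y)²] = 4,782.5737 / (121.8647 × 1.143830) = 34.31011.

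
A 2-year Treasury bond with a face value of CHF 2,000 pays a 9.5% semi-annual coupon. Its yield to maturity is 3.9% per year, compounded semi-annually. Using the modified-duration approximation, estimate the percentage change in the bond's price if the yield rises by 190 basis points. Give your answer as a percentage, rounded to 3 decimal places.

Periodic yield y = 0.0195. Modified duration first:
  t   CF        PV=CF/(1+0.0195)^t    t·PV
  1        95.00        93.1829        93.1829
  2        95.00        91.4006       182.8012
  3        95.00        89.6524       268.9572
  4     2,095.00     1,939.2558     7,757.0233
  Σ                  2,213.4918     8,301.9647
P = 2,213.4918; D_Mac = 3.75062 half-year periods = 1.87531 yrs; D_mod = 1.87531/(1+0.0195) = 1.83944 yrs.
ΔP/P ≈ -D_mod · Δy = -1.83944 × (+0.019) = -0.034949 = -3.4949%.

-3.495%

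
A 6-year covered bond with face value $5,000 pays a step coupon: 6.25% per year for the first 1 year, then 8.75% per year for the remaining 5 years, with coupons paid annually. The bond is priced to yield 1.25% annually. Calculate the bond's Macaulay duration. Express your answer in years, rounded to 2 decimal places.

Periodic yield y = 0.0125. Discount each cash flow and weight by its year:
  t   CF        PV=CF/(1+0.0125)^t    t·PV
  1       312.50       308.6420       308.6420
  2       437.50       426.7642       853.5284
  3       437.50       421.4955     1,264.4866
  4       437.50       416.2919     1,665.1675
  5       437.50       411.1525     2,055.7623
  6     5,437.50     5,046.9509    30,281.7053
  Σ                  7,031.2969    36,429.2921
Price P = Σ PV = 7,031.2969.
Macaulay duration = Σ(t·PV) / P = 36,429.2921 / 7,031.2969 = 5.18102 years.

5.18 years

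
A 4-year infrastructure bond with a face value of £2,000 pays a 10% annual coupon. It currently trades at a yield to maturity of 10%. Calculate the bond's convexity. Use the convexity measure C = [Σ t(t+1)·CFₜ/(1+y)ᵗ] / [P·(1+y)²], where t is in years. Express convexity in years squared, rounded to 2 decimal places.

With y = 0.1:
  t   CF        PV=CF/(1+0.1)^t    t·PV        t(t+1)·PV
  1       200.00       181.8182       181.8182         363.6364
  2       200.00       165.2893       330.5785         991.7355
  3       200.00       150.2630       450.7889       1,803.1555
  4     2,200.00     1,502.6296     6,010.5184      30,052.5920
  Σ                  2,000.0000     6,973.7040      33,211.1195
P = 2,000.0000.
Convexity = Σ t(t+1)·PV / [P·(1+y)²] = 33,211.1195 / (2,000.0000 × 1.210000) = 13.72360.

13.72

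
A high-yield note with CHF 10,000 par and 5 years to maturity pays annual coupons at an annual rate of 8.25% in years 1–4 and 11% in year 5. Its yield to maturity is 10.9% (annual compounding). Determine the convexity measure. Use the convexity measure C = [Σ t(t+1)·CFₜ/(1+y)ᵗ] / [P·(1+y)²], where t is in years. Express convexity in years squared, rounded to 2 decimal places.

With y = 0.109:
  t   CF        PV=CF/(1+0.109)^t    t·PV        t(t+1)·PV
  1       825.00       743.9134       743.9134       1,487.8269
  2       825.00       670.7966     1,341.5932       4,024.7796
  3       825.00       604.8662     1,814.5986       7,258.3943
  4       825.00       545.4159     2,181.6634      10,908.3172
  5    11,100.00     6,617.0627    33,085.3134     198,511.8802
  Σ                  9,182.0548    39,167.0820     222,191.1982
P = 9,182.0548.
Convexity = Σ t(t+1)·PV / [P·(1+y)²] = 222,191.1982 / (9,182.0548 × 1.229881) = 19.67541.

19.68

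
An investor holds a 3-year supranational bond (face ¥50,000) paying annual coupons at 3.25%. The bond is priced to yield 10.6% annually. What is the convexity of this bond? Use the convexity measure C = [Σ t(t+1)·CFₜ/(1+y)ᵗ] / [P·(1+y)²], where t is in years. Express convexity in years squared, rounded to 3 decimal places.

9.358

With y = 0.106:
  t   CF        PV=CF/(1+0.106)^t    t·PV        t(t+1)·PV
  1     1,625.00     1,469.2586     1,469.2586       2,938.5172
  2     1,625.00     1,328.4436     2,656.8871       7,970.6614
  3    51,625.00    38,158.7978   114,476.3934     457,905.5736
  Σ                 40,956.5000   118,602.5391     468,814.7522
P = 40,956.5000.
Convexity = Σ t(t+1)·PV / [P·(1+y)²] = 468,814.7522 / (40,956.5000 × 1.223236) = 9.35768.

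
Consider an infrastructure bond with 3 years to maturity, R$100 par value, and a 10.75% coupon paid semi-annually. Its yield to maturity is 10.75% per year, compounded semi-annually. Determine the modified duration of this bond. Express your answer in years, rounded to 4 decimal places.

2.5077 years

Periodic yield y = 0.05375. First find Macaulay duration:
  t   CF        PV=CF/(1+0.05375)^t    t·PV
  1        5.375         5.1008         5.1008
  2        5.375         4.8406         9.6813
  3        5.375         4.5937        13.7812
  4        5.375         4.3594        17.4377
  5        5.375         4.1370        20.6852
  6      105.375        76.9683       461.8100
  Σ                    100.0000       528.4962
P = 100.0000; Macaulay duration = 528.4962 / 100.0000 = 5.28496 half-year periods = 2.64248 years.
Modified duration = D_Mac / (1 + y) = 2.64248 / 1.05375 = 2.50769 years.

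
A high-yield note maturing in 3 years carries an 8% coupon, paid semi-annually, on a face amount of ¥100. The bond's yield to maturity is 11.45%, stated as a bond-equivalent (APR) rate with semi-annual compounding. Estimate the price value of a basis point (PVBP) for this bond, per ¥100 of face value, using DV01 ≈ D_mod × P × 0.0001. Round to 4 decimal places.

¥0.0234

Periodic yield y = 0.05725.
  t   CF        PV=CF/(1+0.05725)^t    t·PV
  1         4.00         3.7834         3.7834
  2         4.00         3.5785         7.1571
  3         4.00         3.3848        10.1543
  4         4.00         3.2015        12.8059
  5         4.00         3.0281        15.1405
  6       104.00        74.4676       446.8054
  Σ                     91.4438       495.8465
P = 91.4438; D_Mac = 5.42242 half-year periods = 2.71121 yrs; D_mod = 2.56440 yrs.
DV01 ≈ 2.56440 × 91.4438 × 0.0001 = 0.023450.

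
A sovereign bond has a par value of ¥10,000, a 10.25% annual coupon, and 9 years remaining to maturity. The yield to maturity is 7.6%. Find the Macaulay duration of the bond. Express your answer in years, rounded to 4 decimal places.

6.5007 years

Periodic yield y = 0.076. Discount each cash flow and weight by its year:
  t   CF        PV=CF/(1+0.076)^t    t·PV
  1     1,025.00       952.6022       952.6022
  2     1,025.00       885.3181     1,770.6361
  3     1,025.00       822.7863     2,468.3589
  4     1,025.00       764.6713     3,058.6851
  5     1,025.00       710.6610     3,553.3052
  6     1,025.00       660.4657     3,962.7939
  7     1,025.00       613.8157     4,296.7096
  8     1,025.00       570.4607     4,563.6852
  9    11,025.00     5,702.5376    51,322.8382
  Σ                 11,683.3185    75,949.6146
Price P = Σ PV = 11,683.3185.
Macaulay duration = Σ(t·PV) / P = 75,949.6146 / 11,683.3185 = 6.50069 years.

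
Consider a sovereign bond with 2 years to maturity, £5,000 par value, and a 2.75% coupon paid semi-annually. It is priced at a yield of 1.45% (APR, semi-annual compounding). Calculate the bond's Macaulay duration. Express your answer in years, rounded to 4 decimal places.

Periodic yield y = 0.00725. Discount each cash flow and weight by its period:
  t   CF        PV=CF/(1+0.00725)^t    t·PV
  1        68.75        68.2552        68.2552
  2        68.75        67.7639       135.5277
  3        68.75        67.2761       201.8283
  4     5,068.75     4,924.3824    19,697.5295
  Σ                  5,127.6775    20,103.1407
Price P = Σ PV = 5,127.6775.
Macaulay duration = Σ(t·PV) / P = 20,103.1407 / 5,127.6775 = 3.92052 half-year periods.
In years: 3.92052 / 2 = 1.96026 years.

1.9603 years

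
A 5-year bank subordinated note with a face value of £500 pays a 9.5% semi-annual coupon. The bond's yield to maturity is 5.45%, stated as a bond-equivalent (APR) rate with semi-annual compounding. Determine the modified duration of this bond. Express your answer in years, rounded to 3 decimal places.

4.064 years

Periodic yield y = 0.02725. First find Macaulay duration:
  t   CF        PV=CF/(1+0.02725)^t    t·PV
  1        23.75        23.1200        23.1200
  2        23.75        22.5067        45.0133
  3        23.75        21.9096        65.7289
  4        23.75        21.3284        85.3137
  5        23.75        20.7627       103.8133
  6        23.75        20.2119       121.2713
  7        23.75        19.6757       137.7300
  8        23.75        19.1538       153.2302
  9        23.75        18.6457       167.8111
  10      523.75       400.2788     4,002.7875
  Σ                    587.5932     4,905.8194
P = 587.5932; Macaulay duration = 4,905.8194 / 587.5932 = 8.34901 half-year periods = 4.17450 years.
Modified duration = D_Mac / (1 + y) = 4.17450 / 1.02725 = 4.06377 years.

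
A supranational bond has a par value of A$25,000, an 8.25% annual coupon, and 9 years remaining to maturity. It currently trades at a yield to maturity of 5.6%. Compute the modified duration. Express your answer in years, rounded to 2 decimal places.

6.53 years

Periodic yield y = 0.056. First find Macaulay duration:
  t   CF        PV=CF/(1+0.056)^t    t·PV
  1     2,062.50     1,953.1250     1,953.1250
  2     2,062.50     1,849.5502     3,699.1004
  3     2,062.50     1,751.4680     5,254.4039
  4     2,062.50     1,658.5871     6,634.3484
  5     2,062.50     1,570.6317     7,853.1586
  6     2,062.50     1,487.3407     8,924.0439
  7     2,062.50     1,408.4665     9,859.2657
  8     2,062.50     1,333.7751    10,670.2010
  9    27,062.50    16,572.6764   149,154.0874
  Σ                 29,585.6207   204,001.7344
P = 29,585.6207; Macaulay duration = 204,001.7344 / 29,585.6207 = 6.89530 years.
Modified duration = D_Mac / (1 + y) = 6.89530 / 1.056 = 6.52964 years.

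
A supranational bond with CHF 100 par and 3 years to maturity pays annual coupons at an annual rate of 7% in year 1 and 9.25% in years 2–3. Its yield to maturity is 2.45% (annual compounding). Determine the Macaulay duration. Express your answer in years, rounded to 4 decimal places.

2.8083 years

Periodic yield y = 0.0245. Discount each cash flow and weight by its year:
  t   CF        PV=CF/(1+0.0245)^t    t·PV
  1         7.00         6.8326         6.8326
  2         9.25         8.8129        17.6258
  3       109.25       101.5981       304.7943
  Σ                    117.2436       329.2526
Price P = Σ PV = 117.2436.
Macaulay duration = Σ(t·PV) / P = 329.2526 / 117.2436 = 2.80828 years.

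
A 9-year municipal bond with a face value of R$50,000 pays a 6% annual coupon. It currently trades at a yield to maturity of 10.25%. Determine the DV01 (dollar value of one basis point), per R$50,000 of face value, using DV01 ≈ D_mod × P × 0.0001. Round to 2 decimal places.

R$23.72

Periodic yield y = 0.1025.
  t   CF        PV=CF/(1+0.1025)^t    t·PV
  1     3,000.00     2,721.0884     2,721.0884
  2     3,000.00     2,468.1074     4,936.2148
  3     3,000.00     2,238.6462     6,715.9386
  4     3,000.00     2,030.5181     8,122.0723
  5     3,000.00     1,841.7398     9,208.6988
  6     3,000.00     1,670.5123    10,023.0735
  7     3,000.00     1,515.2039    10,606.4270
  8     3,000.00     1,374.3346    10,994.6765
  9    53,000.00    22,022.5947   198,203.3524
  Σ                 37,882.7453   261,531.5424
P = 37,882.7453; D_Mac = 6.90371 yrs; D_mod = 6.26187 yrs.
DV01 ≈ 6.26187 × 37,882.7453 × 0.0001 = 23.721682.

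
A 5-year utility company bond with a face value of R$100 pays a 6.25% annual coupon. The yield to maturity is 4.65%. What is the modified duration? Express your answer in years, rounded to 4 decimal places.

4.2676 years

Periodic yield y = 0.0465. First find Macaulay duration:
  t   CF        PV=CF/(1+0.0465)^t    t·PV
  1         6.25         5.9723         5.9723
  2         6.25         5.7069        11.4138
  3         6.25         5.4533        16.3600
  4         6.25         5.2110        20.8441
  5       106.25        84.6511       423.2557
  Σ                    106.9947       477.8459
P = 106.9947; Macaulay duration = 477.8459 / 106.9947 = 4.46607 years.
Modified duration = D_Mac / (1 + y) = 4.46607 / 1.0465 = 4.26763 years.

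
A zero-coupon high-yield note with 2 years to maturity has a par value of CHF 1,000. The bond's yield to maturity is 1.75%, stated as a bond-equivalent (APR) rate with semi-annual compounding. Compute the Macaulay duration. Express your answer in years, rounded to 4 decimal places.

A zero-coupon bond has a single cash flow at maturity, so its Macaulay duration equals its maturity: 2 years.
(Equivalently: 4 semi-annual periods ÷ 2 = 2 years.)

2.0000 years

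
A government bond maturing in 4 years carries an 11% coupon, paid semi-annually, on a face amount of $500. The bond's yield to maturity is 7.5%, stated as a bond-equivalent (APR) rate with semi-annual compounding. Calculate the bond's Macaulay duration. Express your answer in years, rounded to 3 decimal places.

Periodic yield y = 0.0375. Discount each cash flow and weight by its period:
  t   CF        PV=CF/(1+0.0375)^t    t·PV
  1        27.50        26.5060        26.5060
  2        27.50        25.5480        51.0960
  3        27.50        24.6246        73.8737
  4        27.50        23.7345        94.9380
  5        27.50        22.8766       114.3832
  6        27.50        22.0498       132.2986
  7        27.50        21.2528       148.7695
  8       527.50       392.9322     3,143.4576
  Σ                    559.5245     3,785.3226
Price P = Σ PV = 559.5245.
Macaulay duration = Σ(t·PV) / P = 3,785.3226 / 559.5245 = 6.76525 half-year periods.
In years: 6.76525 / 2 = 3.38262 years.

3.383 years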